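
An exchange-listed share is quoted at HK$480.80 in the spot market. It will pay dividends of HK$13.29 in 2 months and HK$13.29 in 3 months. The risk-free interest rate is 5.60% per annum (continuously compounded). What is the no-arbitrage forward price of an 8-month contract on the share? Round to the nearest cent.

HK$471.82

PV(dividends) I = 13.29·e^(−0.0560·2/12) + 13.29·e^(−0.0560·3/12)
I = 13.1665 + 13.1052 = 26.2717
F = (S − I)·e^(rT) = (480.80 − 26.2717) · e^(0.0560·8/12)
= 454.5283 · e^0.037333 = 454.5283 × 1.038039 = HK$471.82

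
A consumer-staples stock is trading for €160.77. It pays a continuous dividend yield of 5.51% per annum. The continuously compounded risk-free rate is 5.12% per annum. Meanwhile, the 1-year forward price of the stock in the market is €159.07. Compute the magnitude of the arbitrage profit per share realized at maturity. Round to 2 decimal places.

€1.07 per share

Fair forward: F* = S·e^(carry·T), with carry = (r − q) = 0.0512 − 0.0551 = -0.0039
F* = 160.77 · e^(-0.0039 × 1) = 160.77 · e^-0.003900 = 160.77 × 0.996108 = €160.1443
Market €159.07 < fair €160.1443: forward underpriced → reverse cash-and-carry (short spot, go long the forward).
At maturity, profit = |F_mkt − F*| = |159.07 − 160.1443| = €1.07 per share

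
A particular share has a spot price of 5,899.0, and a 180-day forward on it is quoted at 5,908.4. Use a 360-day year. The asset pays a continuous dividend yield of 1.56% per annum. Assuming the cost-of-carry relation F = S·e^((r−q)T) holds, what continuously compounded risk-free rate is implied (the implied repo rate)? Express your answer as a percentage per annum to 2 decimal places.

1.88%

From F = S·e^((r−q)T): (r − q) = ln(F/S)/T
ln(5908.4/5899.0) = ln(1.001593) = 0.001592
(r − q) = 0.001592 / (180/360) = 0.003184
r = ln(F/S)/T + q = 0.003184 + 0.0156 = 0.018784
r = 1.88%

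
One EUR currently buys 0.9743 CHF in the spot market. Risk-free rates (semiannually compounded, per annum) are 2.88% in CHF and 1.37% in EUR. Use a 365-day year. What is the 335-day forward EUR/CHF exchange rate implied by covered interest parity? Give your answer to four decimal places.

By covered interest parity, F = S · (1+r_CHF/2)^(2T) / (1+r_EUR/2)^(2T)
= 0.9743 × 1.026592 / 1.012610 = 0.9743 × 1.013808
F = 0.9878 CHF per EUR

0.9878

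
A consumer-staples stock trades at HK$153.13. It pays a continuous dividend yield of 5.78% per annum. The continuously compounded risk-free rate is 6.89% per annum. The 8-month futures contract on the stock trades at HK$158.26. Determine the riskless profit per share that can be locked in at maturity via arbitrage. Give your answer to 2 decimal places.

HK$3.99 per share

Fair futures: F* = S·e^(carry·T), with carry = (r − q) = 0.0689 − 0.0578 = 0.0111
F* = 153.13 · e^(0.0111 × 8/12) = 153.13 · e^0.007400 = 153.13 × 1.007427 = HK$154.2673
Market HK$158.26 > fair HK$154.2673: forward overpriced → cash-and-carry (buy spot, short the forward).
At maturity, profit = |F_mkt − F*| = |158.26 − 154.2673| = HK$3.99 per share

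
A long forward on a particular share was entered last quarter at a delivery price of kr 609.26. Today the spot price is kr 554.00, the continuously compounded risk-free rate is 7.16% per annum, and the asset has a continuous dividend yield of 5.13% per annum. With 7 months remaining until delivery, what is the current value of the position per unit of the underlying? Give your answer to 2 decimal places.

-kr 46.67

Current fair forward for the remaining 7 months: F = S·e^((r − q)·T), (r − q) = 0.0716 − 0.0513 = 0.0203
F = 554.00 · e^(0.0203 × 7/12) = 554.00 × 1.011912 = 560.5992
Value of long forward = (F − K)·e^(−rT) = (560.5992 − 609.26) · e^(−0.0716·7/12)
= -48.6608 × 0.959094 = -46.67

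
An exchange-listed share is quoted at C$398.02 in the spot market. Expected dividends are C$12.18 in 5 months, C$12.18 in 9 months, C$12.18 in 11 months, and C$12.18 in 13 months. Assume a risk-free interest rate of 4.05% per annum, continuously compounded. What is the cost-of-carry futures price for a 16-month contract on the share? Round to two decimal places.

PV(dividends) I = 12.18·e^(−0.0405·5/12) + 12.18·e^(−0.0405·9/12) + 12.18·e^(−0.0405·11/12) + 12.18·e^(−0.0405·13/12)
I = 11.9762 + 11.8156 + 11.7361 + 11.6572 = 47.1851
F = (S − I)·e^(rT) = (398.02 − 47.1851) · e^(0.0405·16/12)
= 350.8349 · e^0.054000 = 350.8349 × 1.055485 = C$370.30

C$370.30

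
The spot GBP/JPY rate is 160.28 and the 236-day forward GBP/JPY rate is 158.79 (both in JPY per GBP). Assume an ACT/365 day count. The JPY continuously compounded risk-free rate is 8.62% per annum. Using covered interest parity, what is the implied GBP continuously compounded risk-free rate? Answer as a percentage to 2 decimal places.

F = S·e^((r_JPY − r_GBP)T) ⇒ r_GBP = r_JPY − ln(F/S)/T
ln(158.79/160.28) = -0.009340; /(236/365) = -0.014445
r_GBP = 0.0862 + 0.014445 = 0.100645
r_GBP = 10.06%

10.06%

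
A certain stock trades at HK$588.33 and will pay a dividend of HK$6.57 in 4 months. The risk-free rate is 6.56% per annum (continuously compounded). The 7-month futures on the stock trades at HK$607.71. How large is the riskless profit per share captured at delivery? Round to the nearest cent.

HK$3.11 per share

PV(dividends) I = 6.57·e^(−0.0656·4/12) = 6.4279
Fair futures F* = (S − I)·e^(rT) = (588.33 − 6.4279)·e^0.038267 = 581.9021 × 1.039009 = 604.6015
Market HK$607.71 > fair 604.6015: forward overpriced → cash-and-carry (borrow at r, buy the stock and collect the dividends, short the forward).
Profit at T = |F_mkt − F*| = |607.71 − 604.6015| = HK$3.11 per share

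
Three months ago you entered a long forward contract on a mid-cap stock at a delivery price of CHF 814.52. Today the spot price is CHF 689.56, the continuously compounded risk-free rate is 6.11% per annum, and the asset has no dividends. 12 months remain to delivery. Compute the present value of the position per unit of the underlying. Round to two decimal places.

Current fair forward for the remaining 12 months: F = S·e^(r·T), r = 0.0611
F = 689.56 · e^(0.0611 × 12/12) = 689.56 × 1.063005 = 733.0057
Value of long forward = (F − K)·e^(−rT) = (733.0057 − 814.52) · e^(−0.0611·12/12)
= -81.5143 × 0.940729 = -76.68

-CHF 76.68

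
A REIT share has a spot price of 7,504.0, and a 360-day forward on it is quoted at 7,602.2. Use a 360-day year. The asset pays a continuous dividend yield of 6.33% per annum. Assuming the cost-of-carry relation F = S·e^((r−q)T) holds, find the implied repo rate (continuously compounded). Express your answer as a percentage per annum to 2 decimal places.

From F = S·e^((r−q)T): (r − q) = ln(F/S)/T
ln(7602.2/7504.0) = ln(1.013086) = 0.013001
(r − q) = 0.013001 / (360/360) = 0.013001
r = ln(F/S)/T + q = 0.013001 + 0.0633 = 0.076301
r = 7.63%

7.63%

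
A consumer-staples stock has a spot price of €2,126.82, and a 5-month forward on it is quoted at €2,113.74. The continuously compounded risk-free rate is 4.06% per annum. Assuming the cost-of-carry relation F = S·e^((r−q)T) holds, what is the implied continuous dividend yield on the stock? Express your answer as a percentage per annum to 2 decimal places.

From F = S·e^((r−q)T): (r − q) = ln(F/S)/T
ln(2113.74/2126.82) = ln(0.993850) = -0.006169
(r − q) = -0.006169 / (5/12) = -0.014806
q = r − ln(F/S)/T = 0.0406 + 0.014806 = 0.055406
q = 5.54%

5.54%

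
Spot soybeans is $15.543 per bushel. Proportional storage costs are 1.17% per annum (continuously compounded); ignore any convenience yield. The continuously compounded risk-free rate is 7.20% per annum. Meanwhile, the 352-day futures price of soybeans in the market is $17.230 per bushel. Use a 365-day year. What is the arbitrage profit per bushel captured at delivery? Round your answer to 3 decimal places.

Fair futures: F* = S·e^(carry·T), with carry = (r + u) = 0.0720 + 0.0117 = 0.0837
F* = 15.543 · e^(0.0837 × 352/365) = 15.543 · e^0.080719 = 15.543 × 1.084066 = $16.8496
Market $17.230 > fair $16.8496: forward overpriced → cash-and-carry (buy spot, short the forward).
At maturity, profit = |F_mkt − F*| = |17.230 − 16.8496| = $0.380 per bushel

$0.380 per bushel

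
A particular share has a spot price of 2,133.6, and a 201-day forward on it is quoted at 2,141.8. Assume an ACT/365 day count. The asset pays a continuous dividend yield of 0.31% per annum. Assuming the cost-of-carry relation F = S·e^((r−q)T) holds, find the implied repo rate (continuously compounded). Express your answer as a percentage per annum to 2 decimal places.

From F = S·e^((r−q)T): (r − q) = ln(F/S)/T
ln(2141.8/2133.6) = ln(1.003843) = 0.003836
(r − q) = 0.003836 / (201/365) = 0.006966
r = ln(F/S)/T + q = 0.006966 + 0.0031 = 0.010066
r = 1.01%

1.01%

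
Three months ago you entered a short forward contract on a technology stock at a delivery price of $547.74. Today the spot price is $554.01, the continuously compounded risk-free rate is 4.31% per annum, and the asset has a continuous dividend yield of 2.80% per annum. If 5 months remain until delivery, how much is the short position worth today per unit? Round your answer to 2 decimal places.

-$9.59

Current fair forward for the remaining 5 months: F = S·e^((r − q)·T), (r − q) = 0.0431 − 0.0280 = 0.0151
F = 554.01 · e^(0.0151 × 5/12) = 554.01 × 1.006312 = 557.5069
Value of long forward = (F − K)·e^(−rT) = (557.5069 − 547.74) · e^(−0.0431·5/12)
= 9.7669 × 0.982202 = 9.59
Short position value = −(long value) = -$9.59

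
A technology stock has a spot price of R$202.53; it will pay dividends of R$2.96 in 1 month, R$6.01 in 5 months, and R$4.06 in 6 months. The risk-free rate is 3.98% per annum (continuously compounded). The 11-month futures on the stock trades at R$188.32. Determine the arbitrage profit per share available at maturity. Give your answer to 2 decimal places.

R$8.42 per share

PV(dividends) I = 2.96·e^(−0.0398·1/12) + 6.01·e^(−0.0398·5/12) + 4.06·e^(−0.0398·6/12) = 12.8414
Fair futures F* = (S − I)·e^(rT) = (202.53 − 12.8414)·e^0.036483 = 189.6886 × 1.037157 = 196.7369
Market R$188.32 < fair 196.7369: forward underpriced → reverse cash-and-carry (short the stock, invest proceeds at r, pay the dividends, go long the forward).
Profit at T = |F_mkt − F*| = |188.32 − 196.7369| = R$8.42 per share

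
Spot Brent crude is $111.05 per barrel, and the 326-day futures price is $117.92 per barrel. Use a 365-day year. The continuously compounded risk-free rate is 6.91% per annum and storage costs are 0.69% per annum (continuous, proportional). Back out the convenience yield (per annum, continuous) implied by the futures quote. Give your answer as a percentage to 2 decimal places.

F = S·e^((r+u−y)T) ⇒ (r+u−y) = ln(F/S)/T
ln(117.92/111.05) = 0.060026; /T ⇒ 0.067207
y = r + u − ln(F/S)/T = 0.0691 + 0.0069 − 0.067207 = 0.008793
y = 0.88%

0.88%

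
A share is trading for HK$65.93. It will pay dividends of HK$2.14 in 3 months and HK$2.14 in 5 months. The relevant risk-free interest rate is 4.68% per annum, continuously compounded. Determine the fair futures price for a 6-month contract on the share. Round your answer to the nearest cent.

HK$63.18

PV(dividends) I = 2.14·e^(−0.0468·3/12) + 2.14·e^(−0.0468·5/12)
I = 2.1151 + 2.0987 = 4.2138
F = (S − I)·e^(rT) = (65.93 − 4.2138) · e^(0.0468·6/12)
= 61.7162 · e^0.023400 = 61.7162 × 1.023676 = HK$63.18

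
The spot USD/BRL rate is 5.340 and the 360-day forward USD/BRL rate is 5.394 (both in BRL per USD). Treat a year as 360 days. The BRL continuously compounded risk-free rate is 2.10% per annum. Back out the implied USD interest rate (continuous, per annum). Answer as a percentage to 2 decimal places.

F = S·e^((r_BRL − r_USD)T) ⇒ r_USD = r_BRL − ln(F/S)/T
ln(5.394/5.340) = 0.010062; /(360/360) = 0.010062
r_USD = 0.0210 − 0.010062 = 0.010938
r_USD = 1.09%

1.09%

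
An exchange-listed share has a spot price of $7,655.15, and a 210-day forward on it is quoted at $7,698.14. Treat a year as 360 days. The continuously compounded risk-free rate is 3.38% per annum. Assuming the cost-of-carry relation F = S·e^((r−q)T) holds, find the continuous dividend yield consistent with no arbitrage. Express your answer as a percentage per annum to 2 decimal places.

From F = S·e^((r−q)T): (r − q) = ln(F/S)/T
ln(7698.14/7655.15) = ln(1.005616) = 0.005600
(r − q) = 0.005600 / (210/360) = 0.009600
q = r − ln(F/S)/T = 0.0338 − 0.009600 = 0.024200
q = 2.42%

2.42%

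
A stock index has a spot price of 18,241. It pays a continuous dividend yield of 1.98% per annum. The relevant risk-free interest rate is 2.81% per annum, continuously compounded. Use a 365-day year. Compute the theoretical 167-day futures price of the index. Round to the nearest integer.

18,310

F = S·e^((r − q)T) = 18241 · e^((0.0281 − 0.0198) × 167/365)
= 18241 · e^0.003798 = 18241 × 1.003805
F = 18,310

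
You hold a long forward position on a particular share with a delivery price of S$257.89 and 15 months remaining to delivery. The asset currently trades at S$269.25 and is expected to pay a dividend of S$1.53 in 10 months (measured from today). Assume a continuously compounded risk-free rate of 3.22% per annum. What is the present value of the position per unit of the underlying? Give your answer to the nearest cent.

PV(remaining dividends) I = 1.53·e^(−0.0322·10/12) = 1.4895
Current forward F = (S − I)·e^(rT) = (269.25 − 1.4895)·e^(0.0322·15/12) = 267.7605 × 1.041071 = 278.7577
Value (long) = (F − K)·e^(−rT) = (278.7577 − 257.89) × 0.960549 = 20.0444
Value = S$20.04

S$20.04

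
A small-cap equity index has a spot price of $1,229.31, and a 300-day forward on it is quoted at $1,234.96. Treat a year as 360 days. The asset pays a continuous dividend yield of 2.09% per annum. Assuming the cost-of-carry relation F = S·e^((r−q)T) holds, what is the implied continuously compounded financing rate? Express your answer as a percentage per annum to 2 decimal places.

From F = S·e^((r−q)T): (r − q) = ln(F/S)/T
ln(1234.96/1229.31) = ln(1.004596) = 0.004585
(r − q) = 0.004585 / (300/360) = 0.005502
r = ln(F/S)/T + q = 0.005502 + 0.0209 = 0.026402
r = 2.64%

2.64%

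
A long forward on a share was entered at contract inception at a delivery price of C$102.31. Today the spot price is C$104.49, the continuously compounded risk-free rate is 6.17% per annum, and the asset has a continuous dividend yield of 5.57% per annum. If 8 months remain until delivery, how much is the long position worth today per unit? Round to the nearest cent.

C$2.49

Current fair forward for the remaining 8 months: F = S·e^((r − q)·T), (r − q) = 0.0617 − 0.0557 = 0.0060
F = 104.49 · e^(0.0060 × 8/12) = 104.49 × 1.004008 = 104.9088
Value of long forward = (F − K)·e^(−rT) = (104.9088 − 102.31) · e^(−0.0617·8/12)
= 2.5988 × 0.959701 = 2.49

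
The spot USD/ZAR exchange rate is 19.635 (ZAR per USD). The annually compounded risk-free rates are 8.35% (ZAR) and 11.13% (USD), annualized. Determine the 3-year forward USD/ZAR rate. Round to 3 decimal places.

18.198

By covered interest parity, F = S · (1+r_ZAR)^T / (1+r_USD)^T
= 19.635 × 1.271999 / 1.372442 = 19.635 × 0.926814
F = 18.198 ZAR per USD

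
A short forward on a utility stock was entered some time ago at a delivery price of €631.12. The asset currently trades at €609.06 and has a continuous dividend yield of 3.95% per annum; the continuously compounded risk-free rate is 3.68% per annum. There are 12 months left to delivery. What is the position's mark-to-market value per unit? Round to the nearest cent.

Current fair forward for the remaining 12 months: F = S·e^((r − q)·T), (r − q) = 0.0368 − 0.0395 = -0.0027
F = 609.06 · e^(-0.0027 × 12/12) = 609.06 × 0.997304 = 607.4180
Value of long forward = (F − K)·e^(−rT) = (607.4180 − 631.12) · e^(−0.0368·12/12)
= -23.7020 × 0.963869 = -22.85
Short position value = −(long value) = €22.85

€22.85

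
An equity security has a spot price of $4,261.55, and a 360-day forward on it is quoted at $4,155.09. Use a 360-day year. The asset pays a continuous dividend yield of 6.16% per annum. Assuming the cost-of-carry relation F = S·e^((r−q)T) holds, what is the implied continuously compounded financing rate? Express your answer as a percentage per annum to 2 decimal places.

3.63%

From F = S·e^((r−q)T): (r − q) = ln(F/S)/T
ln(4155.09/4261.55) = ln(0.975018) = -0.025299
(r − q) = -0.025299 / (360/360) = -0.025299
r = ln(F/S)/T + q = -0.025299 + 0.0616 = 0.036301
r = 3.63%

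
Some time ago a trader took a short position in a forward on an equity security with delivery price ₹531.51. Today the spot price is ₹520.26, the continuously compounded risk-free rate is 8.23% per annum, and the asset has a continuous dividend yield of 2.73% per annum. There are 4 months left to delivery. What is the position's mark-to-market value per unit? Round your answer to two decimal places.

Current fair forward for the remaining 4 months: F = S·e^((r − q)·T), (r − q) = 0.0823 − 0.0273 = 0.0550
F = 520.26 · e^(0.0550 × 4/12) = 520.26 × 1.018502 = 529.8859
Value of long forward = (F − K)·e^(−rT) = (529.8859 − 531.51) · e^(−0.0823·4/12)
= -1.6241 × 0.972940 = -1.58
Short position value = −(long value) = ₹1.58

₹1.58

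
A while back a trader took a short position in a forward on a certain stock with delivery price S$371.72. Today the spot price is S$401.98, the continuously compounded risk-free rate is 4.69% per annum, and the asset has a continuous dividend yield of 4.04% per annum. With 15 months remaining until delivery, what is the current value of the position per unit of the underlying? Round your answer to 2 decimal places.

-S$31.63

Current fair forward for the remaining 15 months: F = S·e^((r − q)·T), (r − q) = 0.0469 − 0.0404 = 0.0065
F = 401.98 · e^(0.0065 × 15/12) = 401.98 × 1.008158 = 405.2594
Value of long forward = (F − K)·e^(−rT) = (405.2594 − 371.72) · e^(−0.0469·15/12)
= 33.5394 × 0.943060 = 31.63
Short position value = −(long value) = -S$31.63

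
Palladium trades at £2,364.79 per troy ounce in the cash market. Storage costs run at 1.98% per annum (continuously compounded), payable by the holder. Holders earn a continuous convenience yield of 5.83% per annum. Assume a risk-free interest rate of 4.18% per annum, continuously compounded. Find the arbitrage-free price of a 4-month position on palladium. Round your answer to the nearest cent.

£2,367.39 per troy ounce

Net carry = r + u − y = 0.0418 + 0.0198 − 0.0583 = 0.0033
F = S·e^((r+u−y)T) = 2364.79 · e^(0.0033 × 4/12) = 2364.79 · e^0.00110000
= 2364.79 × 1.00110061 = £2,367.39 per troy ounce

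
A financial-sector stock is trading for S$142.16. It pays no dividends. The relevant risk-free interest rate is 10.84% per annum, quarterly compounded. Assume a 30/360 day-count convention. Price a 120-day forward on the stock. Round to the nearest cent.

F = S · (1+r/4)^(4T)
= 142.16 × 1.036296
F = S$147.32

S$147.32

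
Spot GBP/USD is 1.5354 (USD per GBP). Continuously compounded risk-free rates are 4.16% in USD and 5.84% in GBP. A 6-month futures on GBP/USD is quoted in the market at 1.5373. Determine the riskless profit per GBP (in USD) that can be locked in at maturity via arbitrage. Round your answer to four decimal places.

Fair futures: F* = S·e^(carry·T), with carry = (r_USD − r_GBP) = 0.0416 − 0.0584 = -0.0168
F* = 1.5354 · e^(-0.0168 × 6/12) = 1.5354 · e^-0.008400 = 1.5354 × 0.991635 = 1.5226
Market 1.5373 > fair 1.5226: forward overpriced → cash-and-carry (buy spot, short the forward).
At maturity, profit = |F_mkt − F*| = |1.5373 − 1.5226| = 0.0147 per GBP (in USD)

0.0147 per GBP (in USD)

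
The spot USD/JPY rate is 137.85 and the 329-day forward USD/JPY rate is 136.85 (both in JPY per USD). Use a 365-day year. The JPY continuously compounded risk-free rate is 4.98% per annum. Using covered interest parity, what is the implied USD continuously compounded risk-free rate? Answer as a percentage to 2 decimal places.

5.79%

F = S·e^((r_JPY − r_USD)T) ⇒ r_USD = r_JPY − ln(F/S)/T
ln(136.85/137.85) = -0.007281; /(329/365) = -0.008078
r_USD = 0.0498 + 0.008078 = 0.057878
r_USD = 5.79%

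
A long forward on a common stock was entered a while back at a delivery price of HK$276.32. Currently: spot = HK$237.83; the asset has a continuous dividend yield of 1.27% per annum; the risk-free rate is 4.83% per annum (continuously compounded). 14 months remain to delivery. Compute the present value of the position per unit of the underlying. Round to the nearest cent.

-HK$26.85

Current fair forward for the remaining 14 months: F = S·e^((r − q)·T), (r − q) = 0.0483 − 0.0127 = 0.0356
F = 237.83 · e^(0.0356 × 14/12) = 237.83 × 1.042408 = 247.9159
Value of long forward = (F − K)·e^(−rT) = (247.9159 − 276.32) · e^(−0.0483·14/12)
= -28.4041 × 0.945208 = -26.85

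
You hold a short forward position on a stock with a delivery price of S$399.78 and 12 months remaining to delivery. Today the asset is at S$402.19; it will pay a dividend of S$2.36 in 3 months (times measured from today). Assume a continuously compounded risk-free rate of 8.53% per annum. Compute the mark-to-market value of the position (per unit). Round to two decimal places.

-S$32.79

PV(remaining dividends) I = 2.36·e^(−0.0853·3/12) = 2.3102
Current forward F = (S − I)·e^(rT) = (402.19 − 2.3102)·e^(0.0853·12/12) = 399.8798 × 1.089044 = 435.4867
Value (long) = (F − K)·e^(−rT) = (435.4867 − 399.78) × 0.918237 = 32.7872
Short position value = −(long value) = -S$32.79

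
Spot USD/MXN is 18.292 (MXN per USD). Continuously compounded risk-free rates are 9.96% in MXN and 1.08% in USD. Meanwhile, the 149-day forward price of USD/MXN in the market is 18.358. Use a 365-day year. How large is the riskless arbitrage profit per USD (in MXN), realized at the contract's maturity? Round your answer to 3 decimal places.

0.609 per USD (in MXN)

Fair forward: F* = S·e^(carry·T), with carry = (r_MXN − r_USD) = 0.0996 − 0.0108 = 0.0888
F* = 18.292 · e^(0.0888 × 149/365) = 18.292 · e^0.036250 = 18.292 × 1.036915 = 18.9672
Market 18.358 < fair 18.9672: forward underpriced → reverse cash-and-carry (short spot, go long the forward).
At maturity, profit = |F_mkt − F*| = |18.358 − 18.9672| = 0.609 per USD (in MXN)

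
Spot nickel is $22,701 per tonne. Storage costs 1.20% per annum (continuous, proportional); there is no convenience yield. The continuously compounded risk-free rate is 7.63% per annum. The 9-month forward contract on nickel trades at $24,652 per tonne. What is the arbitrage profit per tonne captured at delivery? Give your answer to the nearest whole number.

$397 per tonne

Fair forward: F* = S·e^(carry·T), with carry = (r + u) = 0.0763 + 0.0120 = 0.0883
F* = 22701 · e^(0.0883 × 9/12) = 22701 · e^0.066225 = 22701 × 1.068467 = $24255.2694
Market $24652 > fair $24255.2694: forward overpriced → cash-and-carry (buy spot, short the forward).
At maturity, profit = |F_mkt − F*| = |24652 − 24255.2694| = $397 per tonne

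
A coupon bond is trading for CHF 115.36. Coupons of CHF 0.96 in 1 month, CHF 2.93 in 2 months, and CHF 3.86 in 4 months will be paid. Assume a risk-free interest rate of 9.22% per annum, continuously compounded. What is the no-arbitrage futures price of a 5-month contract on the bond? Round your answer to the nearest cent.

CHF 112.00

PV(coupons) I = 0.96·e^(−0.0922·1/12) + 2.93·e^(−0.0922·2/12) + 3.86·e^(−0.0922·4/12)
I = 0.9527 + 2.8853 + 3.7432 = 7.5812
F = (S − I)·e^(rT) = (115.36 − 7.5812) · e^(0.0922·5/12)
= 107.7788 · e^0.038417 = 107.7788 × 1.039164 = CHF 112.00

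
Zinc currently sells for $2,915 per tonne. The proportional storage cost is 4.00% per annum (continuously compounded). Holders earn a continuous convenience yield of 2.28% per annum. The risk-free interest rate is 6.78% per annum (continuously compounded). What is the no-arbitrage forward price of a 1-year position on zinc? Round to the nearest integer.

$3,174 per tonne

Net carry = r + u − y = 0.0678 + 0.0400 − 0.0228 = 0.0850
F = S·e^((r+u−y)T) = 2915 · e^(0.0850 × 1) = 2915 · e^0.085000
= 2915 × 1.088717 = $3,174 per tonne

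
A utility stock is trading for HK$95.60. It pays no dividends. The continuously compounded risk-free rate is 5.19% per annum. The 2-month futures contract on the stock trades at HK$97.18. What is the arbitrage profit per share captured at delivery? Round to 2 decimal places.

HK$0.75 per share

Fair futures: F* = S·e^(carry·T), with carry = r = 0.0519
F* = 95.60 · e^(0.0519 × 2/12) = 95.60 · e^0.008650 = 95.60 × 1.008688 = HK$96.4306
Market HK$97.18 > fair HK$96.4306: forward overpriced → cash-and-carry (buy spot, short the forward).
At maturity, profit = |F_mkt − F*| = |97.18 − 96.4306| = HK$0.75 per share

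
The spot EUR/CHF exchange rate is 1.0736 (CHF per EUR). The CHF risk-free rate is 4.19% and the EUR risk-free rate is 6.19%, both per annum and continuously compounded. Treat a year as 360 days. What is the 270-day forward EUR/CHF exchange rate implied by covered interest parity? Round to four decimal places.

1.0576

F = S·e^((r_CHF − r_EUR)T) = 1.0736 · e^((0.0419 − 0.0619) × 270/360)
= 1.0736 · e^-0.015000 = 1.0736 × 0.985112
F = 1.0576 CHF per EUR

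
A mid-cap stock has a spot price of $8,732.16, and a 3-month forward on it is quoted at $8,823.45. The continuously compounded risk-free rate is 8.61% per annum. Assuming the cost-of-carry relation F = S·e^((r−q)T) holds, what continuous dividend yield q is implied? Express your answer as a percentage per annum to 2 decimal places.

4.45%

From F = S·e^((r−q)T): (r − q) = ln(F/S)/T
ln(8823.45/8732.16) = ln(1.010454) = 0.010400
(r − q) = 0.010400 / (3/12) = 0.041600
q = r − ln(F/S)/T = 0.0861 − 0.041600 = 0.044500
q = 4.45%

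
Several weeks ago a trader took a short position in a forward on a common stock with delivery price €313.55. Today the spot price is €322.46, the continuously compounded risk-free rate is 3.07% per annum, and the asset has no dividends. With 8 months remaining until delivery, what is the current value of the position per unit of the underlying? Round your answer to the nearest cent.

Current fair forward for the remaining 8 months: F = S·e^(r·T), r = 0.0307
F = 322.46 · e^(0.0307 × 8/12) = 322.46 × 1.020678 = 329.1278
Value of long forward = (F − K)·e^(−rT) = (329.1278 − 313.55) · e^(−0.0307·8/12)
= 15.5778 × 0.979741 = 15.26
Short position value = −(long value) = -€15.26

-€15.26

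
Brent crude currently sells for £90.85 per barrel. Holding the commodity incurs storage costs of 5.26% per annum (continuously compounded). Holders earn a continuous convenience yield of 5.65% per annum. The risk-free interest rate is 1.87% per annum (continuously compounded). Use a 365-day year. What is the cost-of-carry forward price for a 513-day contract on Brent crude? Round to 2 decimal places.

Net carry = r + u − y = 0.0187 + 0.0526 − 0.0565 = 0.0148
F = S·e^((r+u−y)T) = 90.85 · e^(0.0148 × 513/365) = 90.85 · e^0.020801
= 90.85 × 1.021019 = £92.76 per barrel

£92.76 per barrel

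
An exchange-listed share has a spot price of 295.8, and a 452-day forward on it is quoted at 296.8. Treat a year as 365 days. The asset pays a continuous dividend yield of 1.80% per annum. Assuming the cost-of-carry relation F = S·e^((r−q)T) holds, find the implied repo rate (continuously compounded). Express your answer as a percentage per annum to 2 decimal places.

2.07%

From F = S·e^((r−q)T): (r − q) = ln(F/S)/T
ln(296.8/295.8) = ln(1.003381) = 0.003375
(r − q) = 0.003375 / (452/365) = 0.002725
r = ln(F/S)/T + q = 0.002725 + 0.0180 = 0.020725
r = 2.07%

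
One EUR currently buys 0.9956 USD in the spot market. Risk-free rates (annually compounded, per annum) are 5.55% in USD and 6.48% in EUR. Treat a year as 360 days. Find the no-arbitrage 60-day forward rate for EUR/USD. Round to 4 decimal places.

0.9941

By covered interest parity, F = S · (1+r_USD)^T / (1+r_EUR)^T
= 0.9956 × 1.009043 / 1.010519 = 0.9956 × 0.998539
F = 0.9941 USD per EUR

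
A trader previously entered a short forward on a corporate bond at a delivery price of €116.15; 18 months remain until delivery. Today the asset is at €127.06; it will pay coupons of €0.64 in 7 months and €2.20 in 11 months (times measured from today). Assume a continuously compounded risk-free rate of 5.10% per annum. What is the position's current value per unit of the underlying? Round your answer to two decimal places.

PV(remaining coupons) I = 0.64·e^(−0.0510·7/12) + 2.20·e^(−0.0510·11/12) = 2.7208
Current forward F = (S − I)·e^(rT) = (127.06 − 2.7208)·e^(0.0510·18/12) = 124.3392 × 1.079502 = 134.2244
Value (long) = (F − K)·e^(−rT) = (134.2244 − 116.15) × 0.926353 = 16.7433
Short position value = −(long value) = -€16.74

-€16.74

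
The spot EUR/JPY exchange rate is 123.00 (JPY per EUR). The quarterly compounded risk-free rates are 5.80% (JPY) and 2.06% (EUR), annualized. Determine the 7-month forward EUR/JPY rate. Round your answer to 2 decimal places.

125.69

By covered interest parity, F = S · (1+r_JPY/4)^(4T) / (1+r_EUR/4)^(4T)
= 123.00 × 1.034161 / 1.012058 = 123.00 × 1.021840
F = 125.69 JPY per EUR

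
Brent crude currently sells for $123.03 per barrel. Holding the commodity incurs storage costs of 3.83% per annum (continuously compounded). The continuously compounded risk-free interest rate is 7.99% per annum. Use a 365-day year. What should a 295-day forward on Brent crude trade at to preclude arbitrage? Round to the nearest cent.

$135.36 per barrel

Net carry = r + u − y = 0.0799 + 0.0383 − 0.0000 = 0.1182
F = S·e^((r+u−y)T) = 123.03 · e^(0.1182 × 295/365) = 123.03 · e^0.095532
= 123.03 × 1.100244 = $135.36 per barrel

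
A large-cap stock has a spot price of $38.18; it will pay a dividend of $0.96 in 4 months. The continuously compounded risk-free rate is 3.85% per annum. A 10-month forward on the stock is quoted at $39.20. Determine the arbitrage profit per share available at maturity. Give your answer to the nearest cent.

PV(dividends) I = 0.96·e^(−0.0385·4/12) = 0.9478
Fair forward F* = (S − I)·e^(rT) = (38.18 − 0.9478)·e^0.032083 = 37.2322 × 1.032603 = 38.4461
Market $39.20 > fair 38.4461: forward overpriced → cash-and-carry (borrow at r, buy the stock and collect the dividends, short the forward).
Profit at T = |F_mkt − F*| = |39.20 − 38.4461| = $0.75 per share

$0.75 per share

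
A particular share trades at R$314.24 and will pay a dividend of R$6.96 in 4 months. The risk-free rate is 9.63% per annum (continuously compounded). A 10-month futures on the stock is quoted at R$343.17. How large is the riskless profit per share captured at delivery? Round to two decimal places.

PV(dividends) I = 6.96·e^(−0.0963·4/12) = 6.7401
Fair futures F* = (S − I)·e^(rT) = (314.24 − 6.7401)·e^0.080250 = 307.4999 × 1.083558 = 333.1940
Market R$343.17 > fair 333.1940: forward overpriced → cash-and-carry (borrow at r, buy the stock and collect the dividends, short the forward).
Profit at T = |F_mkt − F*| = |343.17 − 333.1940| = R$9.98 per share

R$9.98 per share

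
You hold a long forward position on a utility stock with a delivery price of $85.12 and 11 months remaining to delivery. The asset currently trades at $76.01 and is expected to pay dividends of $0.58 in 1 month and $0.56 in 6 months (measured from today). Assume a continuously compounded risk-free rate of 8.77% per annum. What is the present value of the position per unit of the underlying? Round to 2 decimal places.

PV(remaining dividends) I = 0.58·e^(−0.0877·1/12) + 0.56·e^(−0.0877·6/12) = 1.1118
Current forward F = (S − I)·e^(rT) = (76.01 − 1.1118)·e^(0.0877·11/12) = 74.8982 × 1.083711 = 81.1680
Value (long) = (F − K)·e^(−rT) = (81.1680 − 85.12) × 0.922755 = -3.6467
Value = -$3.65

-$3.65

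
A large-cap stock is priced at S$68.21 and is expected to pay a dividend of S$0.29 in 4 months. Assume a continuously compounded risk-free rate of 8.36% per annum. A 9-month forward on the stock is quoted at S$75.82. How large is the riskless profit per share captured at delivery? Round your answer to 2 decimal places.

PV(dividends) I = 0.29·e^(−0.0836·4/12) = 0.2820
Fair forward F* = (S − I)·e^(rT) = (68.21 − 0.2820)·e^0.062700 = 67.9280 × 1.064707 = 72.3234
Market S$75.82 > fair 72.3234: forward overpriced → cash-and-carry (borrow at r, buy the stock and collect the dividends, short the forward).
Profit at T = |F_mkt − F*| = |75.82 − 72.3234| = S$3.50 per share

S$3.50 per share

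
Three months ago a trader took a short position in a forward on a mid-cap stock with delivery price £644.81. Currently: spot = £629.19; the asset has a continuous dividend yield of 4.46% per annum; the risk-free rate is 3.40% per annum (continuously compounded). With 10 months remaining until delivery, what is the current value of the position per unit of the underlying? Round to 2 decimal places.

Current fair forward for the remaining 10 months: F = S·e^((r − q)·T), (r − q) = 0.0340 − 0.0446 = -0.0106
F = 629.19 · e^(-0.0106 × 10/12) = 629.19 × 0.991206 = 623.6569
Value of long forward = (F − K)·e^(−rT) = (623.6569 − 644.81) · e^(−0.0340·10/12)
= -21.1531 × 0.972064 = -20.56
Short position value = −(long value) = £20.56

£20.56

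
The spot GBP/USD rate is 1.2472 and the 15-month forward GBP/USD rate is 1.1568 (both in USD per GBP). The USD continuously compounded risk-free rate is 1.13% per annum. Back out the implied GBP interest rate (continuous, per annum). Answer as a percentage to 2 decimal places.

F = S·e^((r_USD − r_GBP)T) ⇒ r_GBP = r_USD − ln(F/S)/T
ln(1.1568/1.2472) = -0.075243; /(15/12) = -0.060194
r_GBP = 0.0113 + 0.060194 = 0.071494
r_GBP = 7.15%

7.15%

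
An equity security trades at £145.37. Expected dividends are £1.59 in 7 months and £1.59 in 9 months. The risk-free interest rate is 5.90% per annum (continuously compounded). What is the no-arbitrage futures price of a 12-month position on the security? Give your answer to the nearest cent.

PV(dividends) I = 1.59·e^(−0.0590·7/12) + 1.59·e^(−0.0590·9/12)
I = 1.5362 + 1.5212 = 3.0574
F = (S − I)·e^(rT) = (145.37 − 3.0574) · e^(0.0590·12/12)
= 142.3126 · e^0.059000 = 142.3126 × 1.060775 = £150.96

£150.96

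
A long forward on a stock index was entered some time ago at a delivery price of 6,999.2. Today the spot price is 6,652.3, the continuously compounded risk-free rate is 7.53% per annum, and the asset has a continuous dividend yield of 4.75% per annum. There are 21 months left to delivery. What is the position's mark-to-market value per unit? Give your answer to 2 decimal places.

Current fair forward for the remaining 21 months: F = S·e^((r − q)·T), (r − q) = 0.0753 − 0.0475 = 0.0278
F = 6652.3 · e^(0.0278 × 21/12) = 6652.3 × 1.04985284 = 6983.9360
Value of long forward = (F − K)·e^(−rT) = (6983.9360 − 6999.2) · e^(−0.0753·21/12)
= -15.2640 × 0.87653819 = -13.38

-13.38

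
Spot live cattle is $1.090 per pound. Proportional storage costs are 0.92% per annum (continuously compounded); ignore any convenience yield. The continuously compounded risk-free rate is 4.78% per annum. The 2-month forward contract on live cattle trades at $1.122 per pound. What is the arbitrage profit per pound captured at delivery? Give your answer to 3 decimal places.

Fair forward: F* = S·e^(carry·T), with carry = (r + u) = 0.0478 + 0.0092 = 0.0570
F* = 1.090 · e^(0.0570 × 2/12) = 1.090 · e^0.009500 = 1.090 × 1.009545 = $1.1004
Market $1.122 > fair $1.1004: forward overpriced → cash-and-carry (buy spot, short the forward).
At maturity, profit = |F_mkt − F*| = |1.122 − 1.1004| = $0.022 per pound

$0.022 per pound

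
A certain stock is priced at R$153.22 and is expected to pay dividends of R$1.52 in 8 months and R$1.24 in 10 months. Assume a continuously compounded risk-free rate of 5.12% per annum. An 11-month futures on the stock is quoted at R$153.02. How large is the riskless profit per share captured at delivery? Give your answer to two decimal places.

R$4.78 per share

PV(dividends) I = 1.52·e^(−0.0512·8/12) + 1.24·e^(−0.0512·10/12) = 2.6572
Fair futures F* = (S − I)·e^(rT) = (153.22 − 2.6572)·e^0.046933 = 150.5628 × 1.048052 = 157.7976
Market R$153.02 < fair 157.7976: forward underpriced → reverse cash-and-carry (short the stock, invest proceeds at r, pay the dividends, go long the forward).
Profit at T = |F_mkt − F*| = |153.02 − 157.7976| = R$4.78 per share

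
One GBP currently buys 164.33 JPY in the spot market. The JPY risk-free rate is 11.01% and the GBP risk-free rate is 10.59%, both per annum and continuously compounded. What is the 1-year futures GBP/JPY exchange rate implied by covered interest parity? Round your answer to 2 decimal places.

165.02

F = S·e^((r_JPY − r_GBP)T) = 164.33 · e^((0.1101 − 0.1059) × 12/12)
= 164.33 · e^0.004200 = 164.33 × 1.004209
F = 165.02 JPY per GBP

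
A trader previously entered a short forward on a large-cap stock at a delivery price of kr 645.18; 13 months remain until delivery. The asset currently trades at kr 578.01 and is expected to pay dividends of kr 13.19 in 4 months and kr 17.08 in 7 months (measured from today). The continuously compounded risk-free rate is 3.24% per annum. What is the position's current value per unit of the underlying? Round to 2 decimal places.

PV(remaining dividends) I = 13.19·e^(−0.0324·4/12) + 17.08·e^(−0.0324·7/12) = 29.8085
Current forward F = (S − I)·e^(rT) = (578.01 − 29.8085)·e^(0.0324·13/12) = 548.2015 × 1.035723 = 567.7849
Value (long) = (F − K)·e^(−rT) = (567.7849 − 645.18) × 0.965509 = -74.7257
Short position value = −(long value) = kr 74.73

kr 74.73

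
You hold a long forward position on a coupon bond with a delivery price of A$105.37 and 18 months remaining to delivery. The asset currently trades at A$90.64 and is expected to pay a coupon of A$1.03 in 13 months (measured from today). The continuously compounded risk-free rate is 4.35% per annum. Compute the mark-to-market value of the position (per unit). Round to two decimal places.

PV(remaining coupons) I = 1.03·e^(−0.0435·13/12) = 0.9826
Current forward F = (S − I)·e^(rT) = (90.64 − 0.9826)·e^(0.0435·18/12) = 89.6574 × 1.067426 = 95.7026
Value (long) = (F − K)·e^(−rT) = (95.7026 − 105.37) × 0.936833 = -9.0567
Value = -A$9.06

-A$9.06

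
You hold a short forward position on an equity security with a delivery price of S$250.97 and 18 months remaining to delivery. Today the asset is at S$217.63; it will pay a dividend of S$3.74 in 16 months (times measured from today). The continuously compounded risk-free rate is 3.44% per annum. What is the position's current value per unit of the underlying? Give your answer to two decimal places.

PV(remaining dividends) I = 3.74·e^(−0.0344·16/12) = 3.5723
Current forward F = (S − I)·e^(rT) = (217.63 − 3.5723)·e^(0.0344·18/12) = 214.0577 × 1.052954 = 225.3929
Value (long) = (F − K)·e^(−rT) = (225.3929 − 250.97) × 0.949709 = -24.2908
Short position value = −(long value) = S$24.29

S$24.29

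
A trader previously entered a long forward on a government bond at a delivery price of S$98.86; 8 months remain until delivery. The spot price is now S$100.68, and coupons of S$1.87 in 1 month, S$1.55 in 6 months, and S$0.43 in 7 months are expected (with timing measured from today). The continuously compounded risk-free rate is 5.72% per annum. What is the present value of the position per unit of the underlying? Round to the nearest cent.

PV(remaining coupons) I = 1.87·e^(−0.0572·1/12) + 1.55·e^(−0.0572·6/12) + 0.43·e^(−0.0572·7/12) = 3.7833
Current forward F = (S − I)·e^(rT) = (100.68 − 3.7833)·e^(0.0572·8/12) = 96.8967 × 1.038870 = 100.6631
Value (long) = (F − K)·e^(−rT) = (100.6631 − 98.86) × 0.962585 = 1.7356
Value = S$1.74

S$1.74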